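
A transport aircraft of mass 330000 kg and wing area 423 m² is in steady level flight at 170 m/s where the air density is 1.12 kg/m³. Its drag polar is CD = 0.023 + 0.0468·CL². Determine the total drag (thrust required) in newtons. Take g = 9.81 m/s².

Weight W = mg = 330000 × 9.81 = 3.2373×10^6 N; in level flight L = W.
Dynamic pressure q = 0.5 × 1.12 × 170² = 16180 Pa.
CL = W/(q·S) = 3.2373×10^6 / (16180 × 423) = 0.4729.
CD = 0.023 + 0.0468 × 0.4729² = 0.03347.
D = q·S·CD = 16180 × 423 × 0.03347 = 2.291×10^5 N

D = 2.29×10^5 N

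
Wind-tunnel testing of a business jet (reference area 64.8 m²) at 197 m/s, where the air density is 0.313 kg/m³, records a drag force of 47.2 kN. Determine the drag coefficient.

CD = 0.12

From D = ½ρv²S·CD, rearranging gives CD = 2D/(ρv²S).
CD = 2 × 47200 / (0.313 × 197² × 64.8) = 0.12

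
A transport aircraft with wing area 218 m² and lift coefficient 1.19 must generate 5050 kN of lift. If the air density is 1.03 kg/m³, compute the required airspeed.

L = ½ρv²S·CL ⇒ v = √(2L/(ρ·S·CL))
v = √(2 × 5.05×10^6 / (1.03 × 218 × 1.19)) = √37800 = 194 m/s

v = 194 m/s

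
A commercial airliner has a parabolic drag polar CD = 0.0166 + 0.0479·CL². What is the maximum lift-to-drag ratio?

(L/D)max = 17.7

For CD = CD0 + K·CL², (L/D)max occurs at CL* = √(CD0/K) and equals 1/(2√(K·CD0)).
(L/D)max = 1/(2√(0.0479 × 0.0166)) = 1/(2 × 0.0282) = 17.7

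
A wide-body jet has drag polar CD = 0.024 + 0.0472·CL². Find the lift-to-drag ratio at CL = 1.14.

L/D = 13.4

CD = 0.024 + 0.0472 × 1.14² = 0.08534
L/D = CL/CD = 1.14 / 0.08534 = 13.4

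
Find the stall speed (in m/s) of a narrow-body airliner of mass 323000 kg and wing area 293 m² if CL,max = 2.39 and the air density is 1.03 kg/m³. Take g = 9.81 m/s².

Weight W = mg = 323000 × 9.81 = 3.169×10^6 N.
From L = ½ρV²S·CL,max = W: V_stall = √(2W/(ρSCL,max)) = √(2·3.169×10^6/(1.03·293·2.39))
V_stall = √8786 = 93.7 m/s

V_stall = 93.7 m/s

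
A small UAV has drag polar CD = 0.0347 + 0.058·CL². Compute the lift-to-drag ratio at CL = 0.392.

L/D = 8.99

CD = 0.0347 + 0.058 × 0.392² = 0.04361
L/D = CL/CD = 0.392 / 0.04361 = 8.99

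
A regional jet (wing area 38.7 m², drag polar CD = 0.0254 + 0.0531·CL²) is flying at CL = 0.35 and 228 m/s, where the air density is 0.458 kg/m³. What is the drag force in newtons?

CD = 0.0254 + 0.0531 × 0.35² = 0.0319
D = ½ρv²S·CD = ½ × 0.458 × 228² × 38.7 × 0.0319 = 14700 N

D = 14700 N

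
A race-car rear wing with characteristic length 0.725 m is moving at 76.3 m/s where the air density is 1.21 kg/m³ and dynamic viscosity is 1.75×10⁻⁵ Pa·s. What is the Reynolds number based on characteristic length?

Re = 3.82×10^6

Re = ρ·v·c/μ = 1.21 × 76.3 × 0.725 / (1.75×10⁻⁵) = 3.82×10^6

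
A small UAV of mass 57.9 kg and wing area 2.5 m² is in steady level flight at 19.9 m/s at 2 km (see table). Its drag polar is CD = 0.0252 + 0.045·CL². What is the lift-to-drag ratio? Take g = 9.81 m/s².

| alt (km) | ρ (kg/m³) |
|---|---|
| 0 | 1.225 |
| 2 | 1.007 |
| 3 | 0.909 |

L/D = 13.6

At 2 km, from the table: ρ = 1.007 kg/m³.
Level flight ⇒ L = W = m·g = 57.9 × 9.81 = 568 N.
Dynamic pressure q = 0.5 × 1.007 × 19.9² = 199.4 Pa.
CL = 2W/(ρv²S) = 2×568/(1.007×19.9²×2.5) = 1.139.
CD = 0.0252 + 0.045 × 1.139² = 0.08363.
L/D = CL/CD = 1.139 / 0.08363 = 13.6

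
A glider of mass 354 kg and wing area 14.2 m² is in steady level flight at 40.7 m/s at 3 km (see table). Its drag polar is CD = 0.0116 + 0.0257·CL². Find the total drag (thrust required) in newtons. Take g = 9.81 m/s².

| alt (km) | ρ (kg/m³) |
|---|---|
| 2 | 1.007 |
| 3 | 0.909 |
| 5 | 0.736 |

At 3 km, from the table: ρ = 0.909 kg/m³.
In steady level flight, lift balances weight: W = mg = 354 × 9.81 = 3472.7 N.
Dynamic pressure q = 0.5 × 0.909 × 40.7² = 752.9 Pa.
CL = W/(q·S) = 3472.7 / (752.9 × 14.2) = 0.3248.
CD = 0.0116 + 0.0257 × 0.3248² = 0.01431.
D = q·S·CD = 752.9 × 14.2 × 0.01431 = 153 N

D = 153 N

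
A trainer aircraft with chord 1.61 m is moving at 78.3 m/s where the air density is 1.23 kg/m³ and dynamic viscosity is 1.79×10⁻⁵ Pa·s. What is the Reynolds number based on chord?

Re = ρ·v·c/μ = 1.23 × 78.3 × 1.61 / (1.79×10⁻⁵) = 8.66×10^6

Re = 8.66×10^6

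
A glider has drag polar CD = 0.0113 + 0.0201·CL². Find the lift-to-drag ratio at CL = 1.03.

CD = 0.0113 + 0.0201 × 1.03² = 0.03262
L/D = CL/CD = 1.03 / 0.03262 = 31.6

L/D = 31.6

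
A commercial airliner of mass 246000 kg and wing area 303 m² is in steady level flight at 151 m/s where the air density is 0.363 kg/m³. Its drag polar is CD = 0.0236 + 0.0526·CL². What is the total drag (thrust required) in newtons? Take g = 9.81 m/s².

Level flight ⇒ L = W = m·g = 246000 × 9.81 = 2.4133×10^6 N.
q = ½ρv² = ½ × 0.363 × 151² = 4138 Pa.
Required CL = L/(qS) = 2.4133×10^6/(4138·303) = 1.925.
CD = 0.0236 + 0.0526 × 1.925² = 0.2184.
D = q·S·CD = 4138 × 303 × 0.2184 = 2.739×10^5 N

D = 2.74×10^5 N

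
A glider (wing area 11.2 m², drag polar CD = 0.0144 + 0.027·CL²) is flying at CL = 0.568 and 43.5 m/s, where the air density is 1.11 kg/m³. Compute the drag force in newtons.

CD = 0.0144 + 0.027 × 0.568² = 0.02311
D = ½ρv²S·CD = ½ × 1.11 × 43.5² × 11.2 × 0.02311 = 272 N

D = 272 N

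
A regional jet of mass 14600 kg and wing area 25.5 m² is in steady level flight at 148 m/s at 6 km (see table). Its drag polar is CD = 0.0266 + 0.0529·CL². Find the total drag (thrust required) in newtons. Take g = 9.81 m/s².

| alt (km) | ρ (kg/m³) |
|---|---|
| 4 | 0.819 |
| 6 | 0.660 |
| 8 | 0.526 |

At 6 km, from the table: ρ = 0.660 kg/m³.
Level flight ⇒ L = W = m·g = 14600 × 9.81 = 1.4323×10^5 N.
Dynamic pressure q = 0.5 × 0.66 × 148² = 7228 Pa.
CL = W/(q·S) = 1.4323×10^5 / (7228 × 25.5) = 0.777.
CD = 0.0266 + 0.0529 × 0.777² = 0.05854.
D = q·S·CD = 7228 × 25.5 × 0.05854 = 10790 N

D = 10800 N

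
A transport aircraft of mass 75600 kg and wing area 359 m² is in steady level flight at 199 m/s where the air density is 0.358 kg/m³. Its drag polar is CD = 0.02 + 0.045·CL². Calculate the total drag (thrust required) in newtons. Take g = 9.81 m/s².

Weight W = mg = 75600 × 9.81 = 7.4164×10^5 N; in level flight L = W.
Dynamic pressure q = 0.5 × 0.358 × 199² = 7089 Pa.
Required CL = L/(qS) = 7.4164×10^5/(7089·359) = 0.2914.
CD = 0.02 + 0.045 × 0.2914² = 0.02382.
D = q·S·CD = 7089 × 359 × 0.02382 = 60620 N

D = 60600 N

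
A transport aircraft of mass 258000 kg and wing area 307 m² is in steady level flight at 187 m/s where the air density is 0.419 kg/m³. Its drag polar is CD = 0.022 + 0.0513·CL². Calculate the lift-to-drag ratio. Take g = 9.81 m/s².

Weight W = mg = 258000 × 9.81 = 2.531×10^6 N; in level flight L = W.
Dynamic pressure q = 0.5 × 0.419 × 187² = 7326 Pa.
CL = W/(q·S) = 2.531×10^6 / (7326 × 307) = 1.125.
CD = 0.022 + 0.0513 × 1.125² = 0.08697.
L/D = CL/CD = 1.125 / 0.08697 = 12.9

L/D = 12.9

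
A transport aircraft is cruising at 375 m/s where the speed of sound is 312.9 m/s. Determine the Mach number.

M = 1.2

M = v/a = 375 / 312.9 = 1.2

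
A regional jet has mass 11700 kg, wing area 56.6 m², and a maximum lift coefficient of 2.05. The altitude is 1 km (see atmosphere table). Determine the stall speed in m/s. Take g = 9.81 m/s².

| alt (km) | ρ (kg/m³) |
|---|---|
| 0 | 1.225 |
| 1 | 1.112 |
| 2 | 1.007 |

At 1 km, from the table: ρ = 1.112 kg/m³.
At stall, lift equals weight: L = W = m·g = 11700 × 9.81 = 1.148×10^5 N.
From L = ½ρV²S·CL,max = W: V_stall = √(2W/(ρSCL,max)) = √(2·1.148×10^5/(1.112·56.6·2.05))
V_stall = √1779 = 42.2 m/s

V_stall = 42.2 m/s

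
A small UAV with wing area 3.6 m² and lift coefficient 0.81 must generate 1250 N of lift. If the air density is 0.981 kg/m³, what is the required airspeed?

L = ½ρv²S·CL ⇒ v = √(2L/(ρ·S·CL))
v = √(2 × 1250 / (0.981 × 3.6 × 0.81)) = √873.9 = 29.6 m/s

v = 29.6 m/s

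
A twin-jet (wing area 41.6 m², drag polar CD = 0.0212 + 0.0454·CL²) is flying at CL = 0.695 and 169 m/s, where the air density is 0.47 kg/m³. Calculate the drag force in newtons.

CD = 0.0212 + 0.0454 × 0.695² = 0.04313
D = ½ρv²S·CD = ½ × 0.47 × 169² × 41.6 × 0.04313 = 12000 N

D = 12000 N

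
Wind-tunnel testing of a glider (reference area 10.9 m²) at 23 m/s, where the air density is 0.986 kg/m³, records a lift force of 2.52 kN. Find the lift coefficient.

From L = ½ρv²S·CL, rearranging gives CL = 2L/(ρv²S).
CL = 2 × 2520 / (0.986 × 23² × 10.9) = 0.886

CL = 0.886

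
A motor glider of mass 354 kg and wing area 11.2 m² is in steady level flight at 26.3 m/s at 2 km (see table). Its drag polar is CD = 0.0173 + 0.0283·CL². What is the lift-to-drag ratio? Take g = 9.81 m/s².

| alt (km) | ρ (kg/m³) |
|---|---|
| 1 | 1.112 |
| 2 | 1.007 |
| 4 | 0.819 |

L/D = 22.4

At 2 km, from the table: ρ = 1.007 kg/m³.
Level flight ⇒ L = W = m·g = 354 × 9.81 = 3472.7 N.
q = ½ρv² = ½ × 1.007 × 26.3² = 348.3 Pa.
CL = 2W/(ρv²S) = 2×3472.7/(1.007×26.3²×11.2) = 0.8903.
CD = 0.0173 + 0.0283 × 0.8903² = 0.03973.
L/D = CL/CD = 0.8903 / 0.03973 = 22.4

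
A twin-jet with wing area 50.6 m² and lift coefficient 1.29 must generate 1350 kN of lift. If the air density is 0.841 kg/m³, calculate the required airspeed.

L = ½ρv²S·CL ⇒ v = √(2L/(ρ·S·CL))
v = √(2 × 1.35×10^6 / (0.841 × 50.6 × 1.29)) = √49180 = 222 m/s

v = 222 m/s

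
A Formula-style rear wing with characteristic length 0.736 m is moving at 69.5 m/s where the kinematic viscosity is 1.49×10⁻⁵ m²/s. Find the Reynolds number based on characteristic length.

Re = 3.43×10^6

Re = v·c/ν = 69.5 × 0.736 / (1.49×10⁻⁵) = 3.43×10^6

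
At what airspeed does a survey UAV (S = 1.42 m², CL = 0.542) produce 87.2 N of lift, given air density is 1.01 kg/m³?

v = 15 m/s

L = ½ρv²S·CL ⇒ v = √(2L/(ρ·S·CL))
v = √(2 × 87.2 / (1.01 × 1.42 × 0.542)) = √224.4 = 15 m/s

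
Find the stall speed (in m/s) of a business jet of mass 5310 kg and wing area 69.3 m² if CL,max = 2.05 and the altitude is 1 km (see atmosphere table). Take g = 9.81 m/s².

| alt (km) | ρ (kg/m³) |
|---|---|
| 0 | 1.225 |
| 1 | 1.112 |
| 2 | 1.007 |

V_stall = 25.7 m/s

At 1 km, from the table: ρ = 1.112 kg/m³.
At stall, lift equals weight: L = W = m·g = 5310 × 9.81 = 52090 N.
V_stall = √(2W/(ρ·S·CL,max)) = √(2 × 52090 / (1.112 × 69.3 × 2.05))
V_stall = √659.5 = 25.7 m/s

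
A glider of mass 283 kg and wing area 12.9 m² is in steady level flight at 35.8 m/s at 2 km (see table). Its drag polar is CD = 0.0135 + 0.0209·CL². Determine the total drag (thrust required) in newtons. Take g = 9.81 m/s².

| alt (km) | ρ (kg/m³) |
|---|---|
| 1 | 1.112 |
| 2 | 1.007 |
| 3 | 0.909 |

At 2 km, from the table: ρ = 1.007 kg/m³.
In steady level flight, lift balances weight: W = mg = 283 × 9.81 = 2776.2 N.
Dynamic pressure q = 0.5 × 1.007 × 35.8² = 645.3 Pa.
CL = W/(q·S) = 2776.2 / (645.3 × 12.9) = 0.3335.
CD = 0.0135 + 0.0209 × 0.3335² = 0.01582.
D = q·S·CD = 645.3 × 12.9 × 0.01582 = 131.7 N

D = 132 N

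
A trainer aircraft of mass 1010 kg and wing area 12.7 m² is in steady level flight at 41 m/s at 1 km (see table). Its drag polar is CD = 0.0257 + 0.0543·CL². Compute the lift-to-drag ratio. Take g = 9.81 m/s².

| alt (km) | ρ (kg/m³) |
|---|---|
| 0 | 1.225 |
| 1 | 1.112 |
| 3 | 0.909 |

At 1 km, from the table: ρ = 1.112 kg/m³.
In steady level flight, lift balances weight: W = mg = 1010 × 9.81 = 9908.1 N.
Dynamic pressure q = 0.5 × 1.112 × 41² = 934.6 Pa.
CL = 2W/(ρv²S) = 2×9908.1/(1.112×41²×12.7) = 0.8347.
CD = 0.0257 + 0.0543 × 0.8347² = 0.06353.
L/D = CL/CD = 0.8347 / 0.06353 = 13.1

L/D = 13.1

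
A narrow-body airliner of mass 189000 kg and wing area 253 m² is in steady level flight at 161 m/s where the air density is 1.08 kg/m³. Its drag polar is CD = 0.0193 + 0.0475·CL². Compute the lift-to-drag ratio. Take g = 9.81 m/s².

L/D = 16.2

Weight W = mg = 189000 × 9.81 = 1.8541×10^6 N; in level flight L = W.
Dynamic pressure q = 0.5 × 1.08 × 161² = 14000 Pa.
Required CL = L/(qS) = 1.8541×10^6/(14000·253) = 0.5236.
CD = 0.0193 + 0.0475 × 0.5236² = 0.03232.
L/D = CL/CD = 0.5236 / 0.03232 = 16.2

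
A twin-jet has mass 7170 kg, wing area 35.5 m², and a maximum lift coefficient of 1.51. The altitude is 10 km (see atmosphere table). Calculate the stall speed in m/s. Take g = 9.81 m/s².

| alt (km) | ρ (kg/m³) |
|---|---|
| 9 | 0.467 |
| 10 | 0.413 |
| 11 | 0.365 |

At 10 km, from the table: ρ = 0.413 kg/m³.
At stall, lift equals weight: L = W = m·g = 7170 × 9.81 = 70340 N.
V_stall = √(2W/(ρ·S·CL,max)) = √(2 × 70340 / (0.413 × 35.5 × 1.51))
V_stall = √6354 = 79.7 m/s

V_stall = 79.7 m/s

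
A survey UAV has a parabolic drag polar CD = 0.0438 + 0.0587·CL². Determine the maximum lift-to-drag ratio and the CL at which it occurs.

(L/D)max = 9.86, at CL = 0.864

For CD = CD0 + K·CL², (L/D)max occurs at CL* = √(CD0/K) and equals 1/(2√(K·CD0)).
(L/D)max = 1/(2√(0.0587 × 0.0438)) = 1/(2 × 0.05071) = 9.86
CL* = √(0.0438/0.0587) = 0.864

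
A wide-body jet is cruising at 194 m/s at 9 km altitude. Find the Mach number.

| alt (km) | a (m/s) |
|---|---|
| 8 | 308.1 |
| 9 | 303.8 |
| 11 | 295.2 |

At 9 km, from the table: a = 303.8 m/s.
M = v/a = 194 / 303.8 = 0.639

M = 0.639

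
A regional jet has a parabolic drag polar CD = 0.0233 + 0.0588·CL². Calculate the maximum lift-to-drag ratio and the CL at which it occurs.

For CD = CD0 + K·CL², (L/D)max occurs at CL* = √(CD0/K) and equals 1/(2√(K·CD0)).
(L/D)max = 1/(2√(0.0588 × 0.0233)) = 1/(2 × 0.03701) = 13.5
CL* = √(0.0233/0.0588) = 0.629

(L/D)max = 13.5, at CL = 0.629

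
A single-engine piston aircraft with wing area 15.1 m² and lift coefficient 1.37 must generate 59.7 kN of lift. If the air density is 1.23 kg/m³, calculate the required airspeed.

v = 68.5 m/s

L = ½ρv²S·CL ⇒ v = √(2L/(ρ·S·CL))
v = √(2 × 59700 / (1.23 × 15.1 × 1.37)) = √4692 = 68.5 m/s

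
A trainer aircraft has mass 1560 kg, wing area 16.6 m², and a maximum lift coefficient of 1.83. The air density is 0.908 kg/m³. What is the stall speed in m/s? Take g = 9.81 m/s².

Weight W = mg = 1560 × 9.81 = 15300 N.
From L = ½ρV²S·CL,max = W: V_stall = √(2W/(ρSCL,max)) = √(2·15300/(0.908·16.6·1.83))
V_stall = √1110 = 33.3 m/s

V_stall = 33.3 m/s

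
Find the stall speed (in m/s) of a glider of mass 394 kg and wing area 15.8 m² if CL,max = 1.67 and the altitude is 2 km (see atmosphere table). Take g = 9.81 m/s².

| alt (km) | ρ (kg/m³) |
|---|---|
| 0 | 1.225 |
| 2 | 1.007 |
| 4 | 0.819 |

At 2 km, from the table: ρ = 1.007 kg/m³.
At stall, lift equals weight: L = W = m·g = 394 × 9.81 = 3865 N.
V_stall = √(2W/(ρ·S·CL,max)) = √(2 × 3865 / (1.007 × 15.8 × 1.67))
V_stall = √290.9 = 17.1 m/s

V_stall = 17.1 m/s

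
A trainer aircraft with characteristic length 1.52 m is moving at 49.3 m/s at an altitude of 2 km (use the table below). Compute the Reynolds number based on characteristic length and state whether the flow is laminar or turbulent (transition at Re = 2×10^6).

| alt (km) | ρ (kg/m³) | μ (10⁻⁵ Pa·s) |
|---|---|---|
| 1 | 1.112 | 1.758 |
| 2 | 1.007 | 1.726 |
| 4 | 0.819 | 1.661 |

At 2 km, from the table: ρ = 1.007 kg/m³, μ = 1.726×10⁻⁵ Pa·s.
Re = ρ·v·c/μ = 1.007 × 49.3 × 1.52 / (1.726×10⁻⁵) = 4.37×10^6
Since 4.37×10^6 > 2×10^6, the flow is turbulent.

Re = 4.37×10^6 (turbulent)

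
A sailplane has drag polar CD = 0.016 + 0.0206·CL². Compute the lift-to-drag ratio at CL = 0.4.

CD = 0.016 + 0.0206 × 0.4² = 0.0193
L/D = CL/CD = 0.4 / 0.0193 = 20.7

L/D = 20.7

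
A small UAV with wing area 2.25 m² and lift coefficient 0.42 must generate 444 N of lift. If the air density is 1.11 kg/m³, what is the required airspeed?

v = 29.1 m/s

L = ½ρv²S·CL ⇒ v = √(2L/(ρ·S·CL))
v = √(2 × 444 / (1.11 × 2.25 × 0.42)) = √846.6 = 29.1 m/s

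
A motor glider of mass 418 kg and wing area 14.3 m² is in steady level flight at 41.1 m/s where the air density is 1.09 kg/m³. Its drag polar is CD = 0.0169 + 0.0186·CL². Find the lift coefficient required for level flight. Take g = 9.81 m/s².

Level flight ⇒ L = W = m·g = 418 × 9.81 = 4100.6 N.
Dynamic pressure q = 0.5 × 1.09 × 41.1² = 920.6 Pa.
Required CL = L/(qS) = 4100.6/(920.6·14.3) = 0.3115.

CL = 0.311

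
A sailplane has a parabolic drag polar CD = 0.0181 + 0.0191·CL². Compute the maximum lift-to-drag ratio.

(L/D)max = 26.9

For CD = CD0 + K·CL², (L/D)max occurs at CL* = √(CD0/K) and equals 1/(2√(K·CD0)).
(L/D)max = 1/(2√(0.0191 × 0.0181)) = 1/(2 × 0.01859) = 26.9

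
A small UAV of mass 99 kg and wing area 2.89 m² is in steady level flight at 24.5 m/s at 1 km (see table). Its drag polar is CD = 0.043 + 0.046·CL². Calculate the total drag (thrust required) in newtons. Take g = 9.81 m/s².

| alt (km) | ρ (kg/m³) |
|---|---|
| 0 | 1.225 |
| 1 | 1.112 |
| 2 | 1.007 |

D = 86.5 N

At 1 km, from the table: ρ = 1.112 kg/m³.
In steady level flight, lift balances weight: W = mg = 99 × 9.81 = 971.19 N.
Dynamic pressure q = 0.5 × 1.112 × 24.5² = 333.7 Pa.
Required CL = L/(qS) = 971.19/(333.7·2.89) = 1.007.
CD = 0.043 + 0.046 × 1.007² = 0.08964.
D = q·S·CD = 333.7 × 2.89 × 0.08964 = 86.46 N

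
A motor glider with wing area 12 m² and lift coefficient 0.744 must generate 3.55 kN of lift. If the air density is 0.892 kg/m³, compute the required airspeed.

v = 29.9 m/s

L = ½ρv²S·CL ⇒ v = √(2L/(ρ·S·CL))
v = √(2 × 3550 / (0.892 × 12 × 0.744)) = √891.5 = 29.9 m/s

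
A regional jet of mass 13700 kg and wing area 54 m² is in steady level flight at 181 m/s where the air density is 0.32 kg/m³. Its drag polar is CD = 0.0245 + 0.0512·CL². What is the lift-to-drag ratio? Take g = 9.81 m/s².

L/D = 13.2

Level flight ⇒ L = W = m·g = 13700 × 9.81 = 1.344×10^5 N.
q = ½ρv² = ½ × 0.32 × 181² = 5242 Pa.
CL = W/(q·S) = 1.344×10^5 / (5242 × 54) = 0.4748.
CD = 0.0245 + 0.0512 × 0.4748² = 0.03604.
L/D = CL/CD = 0.4748 / 0.03604 = 13.2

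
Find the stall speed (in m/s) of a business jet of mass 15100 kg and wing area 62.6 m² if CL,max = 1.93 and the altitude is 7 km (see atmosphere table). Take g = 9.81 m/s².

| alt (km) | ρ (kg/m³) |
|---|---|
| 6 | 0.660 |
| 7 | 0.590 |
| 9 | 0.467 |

At 7 km, from the table: ρ = 0.590 kg/m³.
Stall occurs when L = W at CL,max. W = mg = 15100 × 9.81 = 1.481×10^5 N.
From L = ½ρV²S·CL,max = W: V_stall = √(2W/(ρSCL,max)) = √(2·1.481×10^5/(0.59·62.6·1.93))
V_stall = √4156 = 64.5 m/s

V_stall = 64.5 m/s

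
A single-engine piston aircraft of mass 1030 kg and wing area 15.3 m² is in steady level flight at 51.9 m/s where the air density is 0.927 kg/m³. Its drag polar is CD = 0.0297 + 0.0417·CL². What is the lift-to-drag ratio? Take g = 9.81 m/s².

L/D = 12.8

Level flight ⇒ L = W = m·g = 1030 × 9.81 = 10104 N.
Dynamic pressure q = 0.5 × 0.927 × 51.9² = 1248 Pa.
CL = W/(q·S) = 10104 / (1248 × 15.3) = 0.529.
CD = 0.0297 + 0.0417 × 0.529² = 0.04137.
L/D = CL/CD = 0.529 / 0.04137 = 12.8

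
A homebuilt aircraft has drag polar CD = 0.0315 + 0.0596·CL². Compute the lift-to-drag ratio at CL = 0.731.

L/D = 11.5

CD = 0.0315 + 0.0596 × 0.731² = 0.06335
L/D = CL/CD = 0.731 / 0.06335 = 11.5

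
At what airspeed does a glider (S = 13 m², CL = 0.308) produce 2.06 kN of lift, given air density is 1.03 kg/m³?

L = ½ρv²S·CL ⇒ v = √(2L/(ρ·S·CL))
v = √(2 × 2060 / (1.03 × 13 × 0.308)) = √999 = 31.6 m/s

v = 31.6 m/s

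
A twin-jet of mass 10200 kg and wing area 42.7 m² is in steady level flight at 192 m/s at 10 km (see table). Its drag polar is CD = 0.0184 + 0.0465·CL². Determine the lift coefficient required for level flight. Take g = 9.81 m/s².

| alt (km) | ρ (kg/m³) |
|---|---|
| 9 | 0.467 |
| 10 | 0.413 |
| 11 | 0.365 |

At 10 km, from the table: ρ = 0.413 kg/m³.
Weight W = mg = 10200 × 9.81 = 1.0006×10^5 N; in level flight L = W.
q = ½ρv² = ½ × 0.413 × 192² = 7612 Pa.
CL = W/(q·S) = 1.0006×10^5 / (7612 × 42.7) = 0.3078.

CL = 0.308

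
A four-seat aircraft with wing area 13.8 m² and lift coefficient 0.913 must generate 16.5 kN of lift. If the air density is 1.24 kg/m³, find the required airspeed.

L = ½ρv²S·CL ⇒ v = √(2L/(ρ·S·CL))
v = √(2 × 16500 / (1.24 × 13.8 × 0.913)) = √2112 = 46 m/s

v = 46 m/s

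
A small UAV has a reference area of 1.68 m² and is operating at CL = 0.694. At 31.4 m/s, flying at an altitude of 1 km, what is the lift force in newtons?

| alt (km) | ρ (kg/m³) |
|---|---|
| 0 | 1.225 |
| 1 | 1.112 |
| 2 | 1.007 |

At 1 km, from the table: ρ = 1.112 kg/m³.
Dynamic pressure q = ½ρv² = ½ × 1.112 × 31.4² = 548.2 Pa.
L = q·S·CL = 548.2 × 1.68 × 0.694 = 639 N

L = 639 N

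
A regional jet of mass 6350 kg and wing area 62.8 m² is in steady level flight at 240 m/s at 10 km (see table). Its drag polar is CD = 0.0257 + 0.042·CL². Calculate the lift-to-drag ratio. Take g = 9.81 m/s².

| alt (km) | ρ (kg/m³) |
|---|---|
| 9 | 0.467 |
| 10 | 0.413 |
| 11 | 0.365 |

L/D = 3.21

At 10 km, from the table: ρ = 0.413 kg/m³.
Weight W = mg = 6350 × 9.81 = 62294 N; in level flight L = W.
q = ½ρv² = ½ × 0.413 × 240² = 11890 Pa.
CL = 2W/(ρv²S) = 2×62294/(0.413×240²×62.8) = 0.0834.
CD = 0.0257 + 0.042 × 0.0834² = 0.02599.
L/D = CL/CD = 0.0834 / 0.02599 = 3.21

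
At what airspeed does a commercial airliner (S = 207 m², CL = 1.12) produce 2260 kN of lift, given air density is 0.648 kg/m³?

L = ½ρv²S·CL ⇒ v = √(2L/(ρ·S·CL))
v = √(2 × 2.26×10^6 / (0.648 × 207 × 1.12)) = √30090 = 173 m/s

v = 173 m/s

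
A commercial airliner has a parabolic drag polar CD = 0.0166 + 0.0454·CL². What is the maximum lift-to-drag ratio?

For CD = CD0 + K·CL², (L/D)max occurs at CL* = √(CD0/K) and equals 1/(2√(K·CD0)).
(L/D)max = 1/(2√(0.0454 × 0.0166)) = 1/(2 × 0.02745) = 18.2

(L/D)max = 18.2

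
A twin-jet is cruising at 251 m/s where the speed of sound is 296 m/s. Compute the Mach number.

M = v/a = 251 / 296 = 0.848

M = 0.848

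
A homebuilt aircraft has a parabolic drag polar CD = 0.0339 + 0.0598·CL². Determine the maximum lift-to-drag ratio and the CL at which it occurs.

(L/D)max = 11.1, at CL = 0.753

For CD = CD0 + K·CL², (L/D)max occurs at CL* = √(CD0/K) and equals 1/(2√(K·CD0)).
(L/D)max = 1/(2√(0.0598 × 0.0339)) = 1/(2 × 0.04502) = 11.1
CL* = √(0.0339/0.0598) = 0.753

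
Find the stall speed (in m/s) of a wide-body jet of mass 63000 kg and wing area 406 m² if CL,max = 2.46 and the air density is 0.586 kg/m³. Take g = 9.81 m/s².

V_stall = 46 m/s

Stall occurs when L = W at CL,max. W = mg = 63000 × 9.81 = 6.18×10^5 N.
From L = ½ρV²S·CL,max = W: V_stall = √(2W/(ρSCL,max)) = √(2·6.18×10^5/(0.586·406·2.46))
V_stall = √2112 = 46 m/s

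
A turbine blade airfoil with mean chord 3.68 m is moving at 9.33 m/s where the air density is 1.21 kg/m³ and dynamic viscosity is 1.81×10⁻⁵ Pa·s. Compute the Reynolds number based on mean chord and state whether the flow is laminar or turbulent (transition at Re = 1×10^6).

Re = 2.3×10^6 (turbulent)

Re = ρ·v·c/μ = 1.21 × 9.33 × 3.68 / (1.81×10⁻⁵) = 2.3×10^6
Since 2.3×10^6 > 1×10^6, the flow is turbulent.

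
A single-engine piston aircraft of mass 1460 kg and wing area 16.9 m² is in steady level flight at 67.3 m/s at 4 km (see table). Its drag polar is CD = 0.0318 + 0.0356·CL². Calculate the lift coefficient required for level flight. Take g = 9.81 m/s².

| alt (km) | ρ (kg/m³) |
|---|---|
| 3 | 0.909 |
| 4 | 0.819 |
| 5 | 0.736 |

At 4 km, from the table: ρ = 0.819 kg/m³.
In steady level flight, lift balances weight: W = mg = 1460 × 9.81 = 14323 N.
Dynamic pressure q = 0.5 × 0.819 × 67.3² = 1855 Pa.
Required CL = L/(qS) = 14323/(1855·16.9) = 0.4569.

CL = 0.457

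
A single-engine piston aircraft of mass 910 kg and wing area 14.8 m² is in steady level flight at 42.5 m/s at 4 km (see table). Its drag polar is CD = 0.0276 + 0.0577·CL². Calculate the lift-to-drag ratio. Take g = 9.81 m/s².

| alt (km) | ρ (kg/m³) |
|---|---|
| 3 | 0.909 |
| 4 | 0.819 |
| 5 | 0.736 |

L/D = 12.4

At 4 km, from the table: ρ = 0.819 kg/m³.
Weight W = mg = 910 × 9.81 = 8927.1 N; in level flight L = W.
q = ½ρv² = ½ × 0.819 × 42.5² = 739.7 Pa.
Required CL = L/(qS) = 8927.1/(739.7·14.8) = 0.8155.
CD = 0.0276 + 0.0577 × 0.8155² = 0.06597.
L/D = CL/CD = 0.8155 / 0.06597 = 12.4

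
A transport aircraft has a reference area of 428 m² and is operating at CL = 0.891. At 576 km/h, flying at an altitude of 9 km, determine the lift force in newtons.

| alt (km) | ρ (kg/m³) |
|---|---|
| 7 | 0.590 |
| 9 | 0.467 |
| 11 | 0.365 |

L = 2.28×10^6 N

At 9 km, from the table: ρ = 0.467 kg/m³.
Convert speed: v = 576 km/h ÷ 3.6 = 160 m/s.
Dynamic pressure q = ½ρv² = ½ × 0.467 × 160² = 5978 Pa.
L = q·S·CL = 5978 × 428 × 0.891 = 2.28×10^6 N ≈ 2280 kN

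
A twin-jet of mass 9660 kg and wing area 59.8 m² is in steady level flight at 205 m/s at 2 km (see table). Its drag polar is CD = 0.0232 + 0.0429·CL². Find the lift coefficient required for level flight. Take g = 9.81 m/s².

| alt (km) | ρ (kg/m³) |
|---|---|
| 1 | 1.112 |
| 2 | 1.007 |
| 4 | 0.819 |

CL = 0.0749

At 2 km, from the table: ρ = 1.007 kg/m³.
In steady level flight, lift balances weight: W = mg = 9660 × 9.81 = 94765 N.
q = ½ρv² = ½ × 1.007 × 205² = 21160 Pa.
CL = W/(q·S) = 94765 / (21160 × 59.8) = 0.07489.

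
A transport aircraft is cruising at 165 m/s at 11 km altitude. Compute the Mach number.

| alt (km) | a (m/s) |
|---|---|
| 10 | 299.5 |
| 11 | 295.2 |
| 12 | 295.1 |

M = 0.559

At 11 km, from the table: a = 295.2 m/s.
M = v/a = 165 / 295.2 = 0.559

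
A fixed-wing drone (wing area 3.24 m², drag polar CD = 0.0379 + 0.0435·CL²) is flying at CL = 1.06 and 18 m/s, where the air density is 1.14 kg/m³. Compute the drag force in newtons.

D = 51.9 N

CD = 0.0379 + 0.0435 × 1.06² = 0.08678
D = ½ρv²S·CD = ½ × 1.14 × 18² × 3.24 × 0.08678 = 51.9 N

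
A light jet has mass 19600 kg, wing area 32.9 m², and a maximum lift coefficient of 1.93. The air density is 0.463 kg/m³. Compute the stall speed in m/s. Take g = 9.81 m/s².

V_stall = 114 m/s

Weight W = mg = 19600 × 9.81 = 1.923×10^5 N.
V_stall = √(2W/(ρ·S·CL,max)) = √(2 × 1.923×10^5 / (0.463 × 32.9 × 1.93))
V_stall = √13080 = 114 m/s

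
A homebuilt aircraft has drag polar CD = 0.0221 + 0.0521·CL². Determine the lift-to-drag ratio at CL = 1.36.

CD = 0.0221 + 0.0521 × 1.36² = 0.1185
L/D = CL/CD = 1.36 / 0.1185 = 11.5

L/D = 11.5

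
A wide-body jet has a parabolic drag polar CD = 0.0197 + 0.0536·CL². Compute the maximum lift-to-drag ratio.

(L/D)max = 15.4

For CD = CD0 + K·CL², (L/D)max occurs at CL* = √(CD0/K) and equals 1/(2√(K·CD0)).
(L/D)max = 1/(2√(0.0536 × 0.0197)) = 1/(2 × 0.03249) = 15.4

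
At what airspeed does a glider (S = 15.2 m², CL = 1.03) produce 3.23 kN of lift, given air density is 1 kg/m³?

L = ½ρv²S·CL ⇒ v = √(2L/(ρ·S·CL))
v = √(2 × 3230 / (1 × 15.2 × 1.03)) = √412.6 = 20.3 m/s

v = 20.3 m/s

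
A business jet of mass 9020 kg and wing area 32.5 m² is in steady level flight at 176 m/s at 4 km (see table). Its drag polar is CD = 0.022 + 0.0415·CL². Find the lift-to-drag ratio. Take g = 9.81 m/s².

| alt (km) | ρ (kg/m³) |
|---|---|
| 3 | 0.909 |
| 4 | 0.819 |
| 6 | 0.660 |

At 4 km, from the table: ρ = 0.819 kg/m³.
Weight W = mg = 9020 × 9.81 = 88486 N; in level flight L = W.
Dynamic pressure q = 0.5 × 0.819 × 176² = 12680 Pa.
Required CL = L/(qS) = 88486/(12680·32.5) = 0.2146.
CD = 0.022 + 0.0415 × 0.2146² = 0.02391.
L/D = CL/CD = 0.2146 / 0.02391 = 8.98

L/D = 8.98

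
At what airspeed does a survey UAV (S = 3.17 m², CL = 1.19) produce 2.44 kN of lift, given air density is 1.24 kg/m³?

v = 32.3 m/s

L = ½ρv²S·CL ⇒ v = √(2L/(ρ·S·CL))
v = √(2 × 2440 / (1.24 × 3.17 × 1.19)) = √1043 = 32.3 m/s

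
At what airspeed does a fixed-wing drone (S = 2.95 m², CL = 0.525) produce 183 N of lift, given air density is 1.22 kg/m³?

v = 13.9 m/s

L = ½ρv²S·CL ⇒ v = √(2L/(ρ·S·CL))
v = √(2 × 183 / (1.22 × 2.95 × 0.525)) = √193.7 = 13.9 m/s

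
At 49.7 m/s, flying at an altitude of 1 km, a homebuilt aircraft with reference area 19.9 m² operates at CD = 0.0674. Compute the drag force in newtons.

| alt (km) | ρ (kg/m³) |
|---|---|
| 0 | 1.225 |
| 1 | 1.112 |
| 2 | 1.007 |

At 1 km, from the table: ρ = 1.112 kg/m³.
D = ½ρv²S·CD = ½ × 1.112 × 49.7² × 19.9 × 0.0674 = 1840 N

D = 1840 N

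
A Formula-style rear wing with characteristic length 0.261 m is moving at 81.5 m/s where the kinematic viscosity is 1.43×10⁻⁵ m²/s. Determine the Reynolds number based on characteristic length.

Re = 1.49×10^6

Re = v·c/ν = 81.5 × 0.261 / (1.43×10⁻⁵) = 1.49×10^6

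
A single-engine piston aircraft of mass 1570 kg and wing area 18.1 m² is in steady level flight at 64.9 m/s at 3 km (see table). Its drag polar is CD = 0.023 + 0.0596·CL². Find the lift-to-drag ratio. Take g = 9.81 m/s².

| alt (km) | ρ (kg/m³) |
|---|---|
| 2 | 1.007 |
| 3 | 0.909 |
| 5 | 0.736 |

L/D = 12.8

At 3 km, from the table: ρ = 0.909 kg/m³.
In steady level flight, lift balances weight: W = mg = 1570 × 9.81 = 15402 N.
q = ½ρv² = ½ × 0.909 × 64.9² = 1914 Pa.
CL = W/(q·S) = 15402 / (1914 × 18.1) = 0.4445.
CD = 0.023 + 0.0596 × 0.4445² = 0.03478.
L/D = CL/CD = 0.4445 / 0.03478 = 12.8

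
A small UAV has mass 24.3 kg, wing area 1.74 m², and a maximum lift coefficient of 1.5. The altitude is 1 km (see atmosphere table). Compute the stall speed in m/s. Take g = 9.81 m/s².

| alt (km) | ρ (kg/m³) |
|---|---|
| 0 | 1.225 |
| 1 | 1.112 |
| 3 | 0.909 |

At 1 km, from the table: ρ = 1.112 kg/m³.
At stall, lift equals weight: L = W = m·g = 24.3 × 9.81 = 238.4 N.
V_stall = √(2W/(ρ·S·CL,max)) = √(2 × 238.4 / (1.112 × 1.74 × 1.5))
V_stall = √164.3 = 12.8 m/s

V_stall = 12.8 m/s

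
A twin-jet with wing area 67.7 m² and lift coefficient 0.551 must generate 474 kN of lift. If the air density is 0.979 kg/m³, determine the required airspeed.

v = 161 m/s

L = ½ρv²S·CL ⇒ v = √(2L/(ρ·S·CL))
v = √(2 × 4.74×10^5 / (0.979 × 67.7 × 0.551)) = √25960 = 161 m/s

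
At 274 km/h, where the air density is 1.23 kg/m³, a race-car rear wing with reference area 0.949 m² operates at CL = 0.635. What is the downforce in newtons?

L = 2150 N

Convert speed: v = 274 km/h ÷ 3.6 = 76.11 m/s.
L = ½ρv²S·CL = ½ × 1.23 × 76.11² × 0.949 × 0.635 = 2150 N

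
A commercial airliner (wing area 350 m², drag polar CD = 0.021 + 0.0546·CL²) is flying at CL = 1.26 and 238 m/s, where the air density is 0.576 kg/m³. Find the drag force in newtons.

CD = 0.021 + 0.0546 × 1.26² = 0.1077
D = ½ρv²S·CD = ½ × 0.576 × 238² × 350 × 0.1077 = 6.15×10^5 N

D = 6.15×10^5 N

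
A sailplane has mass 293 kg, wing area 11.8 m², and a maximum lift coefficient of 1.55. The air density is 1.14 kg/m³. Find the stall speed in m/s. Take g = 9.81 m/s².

V_stall = 16.6 m/s

At stall, lift equals weight: L = W = m·g = 293 × 9.81 = 2874 N.
From L = ½ρV²S·CL,max = W: V_stall = √(2W/(ρSCL,max)) = √(2·2874/(1.14·11.8·1.55))
V_stall = √275.7 = 16.6 m/s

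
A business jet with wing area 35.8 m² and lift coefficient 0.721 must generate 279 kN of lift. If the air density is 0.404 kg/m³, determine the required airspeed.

v = 231 m/s

L = ½ρv²S·CL ⇒ v = √(2L/(ρ·S·CL))
v = √(2 × 2.79×10^5 / (0.404 × 35.8 × 0.721)) = √53510 = 231 m/s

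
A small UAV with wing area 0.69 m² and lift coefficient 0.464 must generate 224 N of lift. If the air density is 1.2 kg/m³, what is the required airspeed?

L = ½ρv²S·CL ⇒ v = √(2L/(ρ·S·CL))
v = √(2 × 224 / (1.2 × 0.69 × 0.464)) = √1166 = 34.1 m/s

v = 34.1 m/s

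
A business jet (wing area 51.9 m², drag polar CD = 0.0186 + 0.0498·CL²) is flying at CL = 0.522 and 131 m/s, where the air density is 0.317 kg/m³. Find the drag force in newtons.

D = 4540 N

CD = 0.0186 + 0.0498 × 0.522² = 0.03217
D = ½ρv²S·CD = ½ × 0.317 × 131² × 51.9 × 0.03217 = 4540 N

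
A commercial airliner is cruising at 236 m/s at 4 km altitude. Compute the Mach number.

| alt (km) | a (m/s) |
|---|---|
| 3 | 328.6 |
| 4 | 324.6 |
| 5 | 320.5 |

M = 0.727

At 4 km, from the table: a = 324.6 m/s.
M = v/a = 236 / 324.6 = 0.727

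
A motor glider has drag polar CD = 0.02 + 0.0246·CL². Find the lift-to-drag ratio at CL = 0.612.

CD = 0.02 + 0.0246 × 0.612² = 0.02921
L/D = CL/CD = 0.612 / 0.02921 = 20.9

L/D = 20.9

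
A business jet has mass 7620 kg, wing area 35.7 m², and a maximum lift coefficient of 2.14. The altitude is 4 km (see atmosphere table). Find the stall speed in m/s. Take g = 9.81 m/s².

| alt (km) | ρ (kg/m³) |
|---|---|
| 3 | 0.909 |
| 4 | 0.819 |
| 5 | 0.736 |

At 4 km, from the table: ρ = 0.819 kg/m³.
Weight W = mg = 7620 × 9.81 = 74750 N.
From L = ½ρV²S·CL,max = W: V_stall = √(2W/(ρSCL,max)) = √(2·74750/(0.819·35.7·2.14))
V_stall = √2389 = 48.9 m/s

V_stall = 48.9 m/s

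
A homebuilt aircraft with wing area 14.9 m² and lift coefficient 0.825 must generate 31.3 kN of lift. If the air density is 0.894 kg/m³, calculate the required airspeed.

v = 75.5 m/s

L = ½ρv²S·CL ⇒ v = √(2L/(ρ·S·CL))
v = √(2 × 31300 / (0.894 × 14.9 × 0.825)) = √5696 = 75.5 m/s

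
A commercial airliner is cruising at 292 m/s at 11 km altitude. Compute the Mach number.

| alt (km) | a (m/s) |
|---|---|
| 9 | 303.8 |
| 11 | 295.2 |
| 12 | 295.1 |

M = 0.989

At 11 km, from the table: a = 295.2 m/s.
M = v/a = 292 / 295.2 = 0.989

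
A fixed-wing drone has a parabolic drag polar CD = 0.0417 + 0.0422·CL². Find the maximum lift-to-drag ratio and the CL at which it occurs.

(L/D)max = 11.9, at CL = 0.994

For CD = CD0 + K·CL², (L/D)max occurs at CL* = √(CD0/K) and equals 1/(2√(K·CD0)).
(L/D)max = 1/(2√(0.0422 × 0.0417)) = 1/(2 × 0.04195) = 11.9
CL* = √(0.0417/0.0422) = 0.994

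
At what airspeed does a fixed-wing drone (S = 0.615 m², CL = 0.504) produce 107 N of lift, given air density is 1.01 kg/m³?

L = ½ρv²S·CL ⇒ v = √(2L/(ρ·S·CL))
v = √(2 × 107 / (1.01 × 0.615 × 0.504)) = √683.6 = 26.1 m/s

v = 26.1 m/s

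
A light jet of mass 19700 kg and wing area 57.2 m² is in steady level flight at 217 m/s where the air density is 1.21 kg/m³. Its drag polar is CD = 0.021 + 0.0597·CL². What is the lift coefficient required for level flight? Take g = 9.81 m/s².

In steady level flight, lift balances weight: W = mg = 19700 × 9.81 = 1.9326×10^5 N.
Dynamic pressure q = 0.5 × 1.21 × 217² = 28490 Pa.
Required CL = L/(qS) = 1.9326×10^5/(28490·57.2) = 0.1186.

CL = 0.119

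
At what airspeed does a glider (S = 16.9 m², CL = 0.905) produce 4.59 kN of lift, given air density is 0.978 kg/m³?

L = ½ρv²S·CL ⇒ v = √(2L/(ρ·S·CL))
v = √(2 × 4590 / (0.978 × 16.9 × 0.905)) = √613.7 = 24.8 m/s

v = 24.8 m/s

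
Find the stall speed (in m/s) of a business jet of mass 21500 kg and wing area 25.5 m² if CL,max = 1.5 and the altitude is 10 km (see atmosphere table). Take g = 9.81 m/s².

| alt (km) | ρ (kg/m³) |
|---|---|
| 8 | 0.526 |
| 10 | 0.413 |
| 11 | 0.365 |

At 10 km, from the table: ρ = 0.413 kg/m³.
At stall, lift equals weight: L = W = m·g = 21500 × 9.81 = 2.109×10^5 N.
From L = ½ρV²S·CL,max = W: V_stall = √(2W/(ρSCL,max)) = √(2·2.109×10^5/(0.413·25.5·1.5))
V_stall = √26700 = 163 m/s

V_stall = 163 m/s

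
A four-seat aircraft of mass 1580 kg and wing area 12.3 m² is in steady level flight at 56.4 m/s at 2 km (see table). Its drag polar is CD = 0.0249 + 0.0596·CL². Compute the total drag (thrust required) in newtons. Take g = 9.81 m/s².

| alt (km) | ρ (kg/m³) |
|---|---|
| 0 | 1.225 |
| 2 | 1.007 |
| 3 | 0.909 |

At 2 km, from the table: ρ = 1.007 kg/m³.
Level flight ⇒ L = W = m·g = 1580 × 9.81 = 15500 N.
q = ½ρv² = ½ × 1.007 × 56.4² = 1602 Pa.
CL = 2W/(ρv²S) = 2×15500/(1.007×56.4²×12.3) = 0.7868.
CD = 0.0249 + 0.0596 × 0.7868² = 0.0618.
D = q·S·CD = 1602 × 12.3 × 0.0618 = 1217 N

D = 1220 N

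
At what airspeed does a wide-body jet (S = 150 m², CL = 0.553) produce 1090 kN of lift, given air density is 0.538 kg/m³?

L = ½ρv²S·CL ⇒ v = √(2L/(ρ·S·CL))
v = √(2 × 1.09×10^6 / (0.538 × 150 × 0.553)) = √48850 = 221 m/s

v = 221 m/s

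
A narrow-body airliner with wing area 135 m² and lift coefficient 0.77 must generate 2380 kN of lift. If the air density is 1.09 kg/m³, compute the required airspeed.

L = ½ρv²S·CL ⇒ v = √(2L/(ρ·S·CL))
v = √(2 × 2.38×10^6 / (1.09 × 135 × 0.77)) = √42010 = 205 m/s

v = 205 m/s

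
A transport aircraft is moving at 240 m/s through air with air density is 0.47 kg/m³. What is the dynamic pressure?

q = ½ρv² = ½ × 0.47 × 240² = 13500 Pa

q = 13500 Pa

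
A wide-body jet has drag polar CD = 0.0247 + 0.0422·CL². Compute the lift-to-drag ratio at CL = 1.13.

L/D = 14.4

CD = 0.0247 + 0.0422 × 1.13² = 0.07859
L/D = CL/CD = 1.13 / 0.07859 = 14.4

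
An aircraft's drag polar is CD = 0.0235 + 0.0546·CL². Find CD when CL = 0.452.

CD = 0.0235 + 0.0546 × 0.452² = 0.0235 + 0.01115 = 0.0347

CD = 0.0347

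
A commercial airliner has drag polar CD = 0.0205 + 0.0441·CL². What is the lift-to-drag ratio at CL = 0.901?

CD = 0.0205 + 0.0441 × 0.901² = 0.0563
L/D = CL/CD = 0.901 / 0.0563 = 16

L/D = 16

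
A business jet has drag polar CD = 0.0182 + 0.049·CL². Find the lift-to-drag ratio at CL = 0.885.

L/D = 15.6

CD = 0.0182 + 0.049 × 0.885² = 0.05658
L/D = CL/CD = 0.885 / 0.05658 = 15.6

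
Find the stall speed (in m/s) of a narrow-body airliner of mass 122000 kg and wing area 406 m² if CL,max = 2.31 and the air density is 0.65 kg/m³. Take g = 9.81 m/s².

Stall occurs when L = W at CL,max. W = mg = 122000 × 9.81 = 1.197×10^6 N.
V_stall = √(2W/(ρ·S·CL,max)) = √(2 × 1.197×10^6 / (0.65 × 406 × 2.31))
V_stall = √3927 = 62.7 m/s

V_stall = 62.7 m/s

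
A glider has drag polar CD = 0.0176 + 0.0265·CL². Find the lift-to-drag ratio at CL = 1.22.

CD = 0.0176 + 0.0265 × 1.22² = 0.05704
L/D = CL/CD = 1.22 / 0.05704 = 21.4

L/D = 21.4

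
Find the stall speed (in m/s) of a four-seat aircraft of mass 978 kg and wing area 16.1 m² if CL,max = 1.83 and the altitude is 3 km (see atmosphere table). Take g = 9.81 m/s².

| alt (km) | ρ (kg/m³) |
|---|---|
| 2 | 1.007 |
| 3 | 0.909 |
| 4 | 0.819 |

At 3 km, from the table: ρ = 0.909 kg/m³.
At stall, lift equals weight: L = W = m·g = 978 × 9.81 = 9594 N.
From L = ½ρV²S·CL,max = W: V_stall = √(2W/(ρSCL,max)) = √(2·9594/(0.909·16.1·1.83))
V_stall = √716.5 = 26.8 m/s

V_stall = 26.8 m/s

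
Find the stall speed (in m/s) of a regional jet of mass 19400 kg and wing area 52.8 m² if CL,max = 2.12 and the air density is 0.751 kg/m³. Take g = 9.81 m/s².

Stall occurs when L = W at CL,max. W = mg = 19400 × 9.81 = 1.903×10^5 N.
V_stall = √(2W/(ρ·S·CL,max)) = √(2 × 1.903×10^5 / (0.751 × 52.8 × 2.12))
V_stall = √4528 = 67.3 m/s

V_stall = 67.3 m/s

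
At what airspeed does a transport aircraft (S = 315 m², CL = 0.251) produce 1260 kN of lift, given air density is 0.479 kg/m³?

v = 258 m/s

L = ½ρv²S·CL ⇒ v = √(2L/(ρ·S·CL))
v = √(2 × 1.26×10^6 / (0.479 × 315 × 0.251)) = √66540 = 258 m/s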